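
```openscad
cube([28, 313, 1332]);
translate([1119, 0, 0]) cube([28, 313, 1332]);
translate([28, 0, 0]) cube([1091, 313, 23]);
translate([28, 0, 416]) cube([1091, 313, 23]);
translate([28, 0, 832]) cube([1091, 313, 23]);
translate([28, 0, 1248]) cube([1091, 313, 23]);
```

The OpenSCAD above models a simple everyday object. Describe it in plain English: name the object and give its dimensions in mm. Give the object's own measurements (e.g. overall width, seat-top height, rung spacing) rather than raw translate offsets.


An open bookshelf. Two side panels, each 28 mm thick, 313 mm deep and 1332 mm tall, stand 1147 mm apart (outside-to-outside). Between them sit 4 shelves, each 23 mm thick and 313 mm deep, spanning the full gap between the sides. The bottom shelf rests on the floor (its underside at z = 0) and the clear gap between one shelf's top and the next shelf's underside is 393 mm.


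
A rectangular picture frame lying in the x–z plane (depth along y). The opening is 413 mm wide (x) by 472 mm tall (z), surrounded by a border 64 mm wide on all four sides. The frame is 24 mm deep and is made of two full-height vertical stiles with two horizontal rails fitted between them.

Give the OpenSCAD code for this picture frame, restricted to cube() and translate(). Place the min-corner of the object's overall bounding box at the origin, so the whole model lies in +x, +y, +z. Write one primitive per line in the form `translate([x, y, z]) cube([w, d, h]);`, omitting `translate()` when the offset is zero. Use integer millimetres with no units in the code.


cube([64, 24, 600]);
translate([477, 0, 0]) cube([64, 24, 600]);
translate([64, 0, 0]) cube([413, 24, 64]);
translate([64, 0, 536]) cube([413, 24, 64]);


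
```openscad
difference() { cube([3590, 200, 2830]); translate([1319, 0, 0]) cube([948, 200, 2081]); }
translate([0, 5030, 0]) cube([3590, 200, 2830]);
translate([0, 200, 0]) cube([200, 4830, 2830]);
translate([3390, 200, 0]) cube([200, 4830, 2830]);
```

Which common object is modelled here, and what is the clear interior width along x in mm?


A single room. The interior width is 3190 mm.

Four walls enclosing a rectangle with a door in the front wall — a room. Outside width 3590 minus two 200 mm walls gives 3190 mm.


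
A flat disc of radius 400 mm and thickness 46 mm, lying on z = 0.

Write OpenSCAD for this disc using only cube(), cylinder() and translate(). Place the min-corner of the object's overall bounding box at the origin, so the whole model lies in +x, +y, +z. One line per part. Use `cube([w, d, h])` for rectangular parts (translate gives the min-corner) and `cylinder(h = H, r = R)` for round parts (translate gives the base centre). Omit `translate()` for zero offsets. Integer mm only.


translate([400, 400, 0]) cylinder(h = 46, r = 400);


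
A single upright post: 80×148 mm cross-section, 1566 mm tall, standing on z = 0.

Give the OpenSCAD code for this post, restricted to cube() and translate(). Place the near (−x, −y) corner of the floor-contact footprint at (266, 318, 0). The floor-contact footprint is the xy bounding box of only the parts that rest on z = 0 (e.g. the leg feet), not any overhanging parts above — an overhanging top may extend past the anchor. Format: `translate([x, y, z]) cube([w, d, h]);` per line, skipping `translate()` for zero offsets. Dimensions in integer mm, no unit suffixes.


translate([266, 318, 0]) cube([80, 148, 1566]);


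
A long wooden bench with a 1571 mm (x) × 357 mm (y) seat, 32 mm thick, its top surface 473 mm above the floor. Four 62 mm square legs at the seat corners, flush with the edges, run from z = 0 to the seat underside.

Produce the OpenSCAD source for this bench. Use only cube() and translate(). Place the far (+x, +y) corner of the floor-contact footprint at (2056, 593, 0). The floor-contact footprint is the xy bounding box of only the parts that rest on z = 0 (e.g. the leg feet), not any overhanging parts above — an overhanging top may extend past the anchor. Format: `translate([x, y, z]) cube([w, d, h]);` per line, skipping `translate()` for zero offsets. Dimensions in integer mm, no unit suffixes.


// leg_h = 473 − 32 = 441
translate([485, 236, 441]) cube([1571, 357, 32]);
translate([485, 236, 0]) cube([62, 62, 441]);
translate([485, 531, 0]) cube([62, 62, 441]);
translate([1994, 236, 0]) cube([62, 62, 441]);
translate([1994, 531, 0]) cube([62, 62, 441]);


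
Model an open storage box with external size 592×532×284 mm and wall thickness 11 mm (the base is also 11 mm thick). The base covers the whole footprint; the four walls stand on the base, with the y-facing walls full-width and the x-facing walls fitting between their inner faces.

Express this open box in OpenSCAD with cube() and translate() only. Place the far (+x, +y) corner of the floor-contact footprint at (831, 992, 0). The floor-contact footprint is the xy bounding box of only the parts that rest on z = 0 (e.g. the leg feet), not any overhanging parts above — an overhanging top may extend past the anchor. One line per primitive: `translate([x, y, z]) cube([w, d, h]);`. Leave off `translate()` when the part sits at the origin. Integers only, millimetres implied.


translate([239, 460, 0]) cube([592, 532, 11]);
translate([239, 460, 11]) cube([592, 11, 273]);
translate([239, 981, 11]) cube([592, 11, 273]);
translate([239, 471, 11]) cube([11, 510, 273]);
translate([820, 471, 11]) cube([11, 510, 273]);


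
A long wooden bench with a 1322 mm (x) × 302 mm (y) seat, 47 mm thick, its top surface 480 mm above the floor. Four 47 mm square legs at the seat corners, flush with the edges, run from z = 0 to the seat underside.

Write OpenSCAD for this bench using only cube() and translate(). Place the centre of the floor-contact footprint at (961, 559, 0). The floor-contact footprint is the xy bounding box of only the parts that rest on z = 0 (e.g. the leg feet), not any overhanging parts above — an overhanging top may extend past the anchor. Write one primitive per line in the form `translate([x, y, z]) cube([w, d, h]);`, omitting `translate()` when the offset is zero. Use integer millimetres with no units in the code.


translate([300, 408, 433]) cube([1322, 302, 47]);
translate([300, 408, 0]) cube([47, 47, 433]);
translate([300, 663, 0]) cube([47, 47, 433]);
translate([1575, 408, 0]) cube([47, 47, 433]);
translate([1575, 663, 0]) cube([47, 47, 433]);


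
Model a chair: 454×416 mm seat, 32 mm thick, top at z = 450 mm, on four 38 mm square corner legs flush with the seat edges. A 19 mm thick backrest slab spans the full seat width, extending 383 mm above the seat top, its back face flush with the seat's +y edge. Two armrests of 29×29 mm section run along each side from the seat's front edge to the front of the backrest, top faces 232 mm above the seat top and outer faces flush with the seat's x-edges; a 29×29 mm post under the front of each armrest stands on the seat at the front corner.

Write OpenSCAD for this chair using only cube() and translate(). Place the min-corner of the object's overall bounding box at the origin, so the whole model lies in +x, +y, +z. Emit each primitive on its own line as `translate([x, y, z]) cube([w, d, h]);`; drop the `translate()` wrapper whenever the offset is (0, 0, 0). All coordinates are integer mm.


translate([0, 0, 418]) cube([454, 416, 32]);
cube([38, 38, 418]);
translate([416, 0, 0]) cube([38, 38, 418]);
translate([0, 378, 0]) cube([38, 38, 418]);
translate([416, 378, 0]) cube([38, 38, 418]);
translate([0, 397, 450]) cube([454, 19, 383]);
translate([0, 0, 653]) cube([29, 397, 29]);
translate([425, 0, 653]) cube([29, 397, 29]);
translate([0, 0, 450]) cube([29, 29, 203]);
translate([425, 0, 450]) cube([29, 29, 203]);


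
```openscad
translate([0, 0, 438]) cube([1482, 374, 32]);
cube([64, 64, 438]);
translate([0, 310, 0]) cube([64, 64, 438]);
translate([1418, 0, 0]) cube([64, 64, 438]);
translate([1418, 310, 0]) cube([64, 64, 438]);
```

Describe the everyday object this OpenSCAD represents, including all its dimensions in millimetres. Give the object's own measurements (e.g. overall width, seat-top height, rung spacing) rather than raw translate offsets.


A long wooden bench with a 1482 mm (x) × 374 mm (y) seat, 32 mm thick, its top surface 470 mm above the floor. Four 64 mm square legs at the seat corners, flush with the edges, run from z = 0 to the seat underside.


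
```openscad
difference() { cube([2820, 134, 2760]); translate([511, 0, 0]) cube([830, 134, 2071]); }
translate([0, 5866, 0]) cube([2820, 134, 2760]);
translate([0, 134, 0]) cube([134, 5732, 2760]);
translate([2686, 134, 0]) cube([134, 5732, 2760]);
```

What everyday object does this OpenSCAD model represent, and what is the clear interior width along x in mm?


A single room. The interior width is 2552 mm.

Four walls enclosing a rectangle with a door in the front wall — a room. Outside width 2820 minus two 134 mm walls gives 2552 mm.


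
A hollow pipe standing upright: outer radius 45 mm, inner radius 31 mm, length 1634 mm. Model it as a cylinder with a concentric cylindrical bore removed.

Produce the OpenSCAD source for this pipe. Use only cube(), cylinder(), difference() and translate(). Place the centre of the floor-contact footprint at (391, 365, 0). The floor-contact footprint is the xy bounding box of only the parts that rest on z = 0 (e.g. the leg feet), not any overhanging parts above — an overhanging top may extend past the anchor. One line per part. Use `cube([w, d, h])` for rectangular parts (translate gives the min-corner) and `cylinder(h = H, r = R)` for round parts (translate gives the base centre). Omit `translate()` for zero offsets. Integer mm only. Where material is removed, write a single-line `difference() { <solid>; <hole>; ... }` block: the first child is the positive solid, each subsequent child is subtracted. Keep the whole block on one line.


difference() { translate([391, 365, 0]) cylinder(h = 1634, r = 45); translate([391, 365, 0]) cylinder(h = 1634, r = 31); }


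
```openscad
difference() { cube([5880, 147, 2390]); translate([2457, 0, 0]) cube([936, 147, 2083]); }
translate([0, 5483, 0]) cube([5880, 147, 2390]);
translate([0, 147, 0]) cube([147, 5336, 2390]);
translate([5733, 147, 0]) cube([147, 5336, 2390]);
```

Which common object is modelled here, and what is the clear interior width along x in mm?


A single room. The interior width is 5586 mm.

Four walls enclosing a rectangle with a door in the front wall — a room. Outside width 5880 minus two 147 mm walls gives 5586 mm.


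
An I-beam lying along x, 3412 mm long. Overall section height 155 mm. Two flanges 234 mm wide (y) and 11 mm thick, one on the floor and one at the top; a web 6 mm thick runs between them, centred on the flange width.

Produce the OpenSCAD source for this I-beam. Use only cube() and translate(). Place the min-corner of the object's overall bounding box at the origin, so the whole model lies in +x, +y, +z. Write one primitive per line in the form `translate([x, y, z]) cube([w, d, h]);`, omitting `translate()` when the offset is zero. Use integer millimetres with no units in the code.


cube([3412, 234, 11]);
translate([0, 114, 11]) cube([3412, 6, 133]);
translate([0, 0, 144]) cube([3412, 234, 11]);


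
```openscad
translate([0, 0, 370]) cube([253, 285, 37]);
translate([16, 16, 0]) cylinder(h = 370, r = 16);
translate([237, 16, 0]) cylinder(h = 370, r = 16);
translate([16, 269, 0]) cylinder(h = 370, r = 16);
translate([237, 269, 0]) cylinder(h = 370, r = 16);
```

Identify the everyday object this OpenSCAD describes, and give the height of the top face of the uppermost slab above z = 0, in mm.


A stool. The seat height is 407 mm.

A 253×285×37 slab at z = 370 on four corner cylinders — a stool. The seat top is 370 + 37 = 407 mm.


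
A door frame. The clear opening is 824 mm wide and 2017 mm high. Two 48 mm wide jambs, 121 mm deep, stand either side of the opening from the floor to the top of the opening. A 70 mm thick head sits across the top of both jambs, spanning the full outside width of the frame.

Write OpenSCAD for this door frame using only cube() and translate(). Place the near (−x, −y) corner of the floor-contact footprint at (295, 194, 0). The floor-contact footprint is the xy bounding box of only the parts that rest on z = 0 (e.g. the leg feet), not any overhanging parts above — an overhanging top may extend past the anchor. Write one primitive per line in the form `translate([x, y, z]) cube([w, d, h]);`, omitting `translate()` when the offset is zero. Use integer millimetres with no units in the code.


translate([295, 194, 0]) cube([48, 121, 2017]);
translate([1167, 194, 0]) cube([48, 121, 2017]);
translate([295, 194, 2017]) cube([920, 121, 70]);


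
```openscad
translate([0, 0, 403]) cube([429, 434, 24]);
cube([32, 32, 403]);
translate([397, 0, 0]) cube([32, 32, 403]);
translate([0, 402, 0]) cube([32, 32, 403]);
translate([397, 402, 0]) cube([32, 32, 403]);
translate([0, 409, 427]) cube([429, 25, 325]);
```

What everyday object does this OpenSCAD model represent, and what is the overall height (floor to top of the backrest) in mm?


A chair. The overall height is 752 mm.

A slab on four corner posts with a tall panel at the back — a chair. The seat slab sits at z = 403 with thickness 24, and the 325 mm backrest starts at the seat top, so the overall height is 403 + 24 + 325 = 752 mm.


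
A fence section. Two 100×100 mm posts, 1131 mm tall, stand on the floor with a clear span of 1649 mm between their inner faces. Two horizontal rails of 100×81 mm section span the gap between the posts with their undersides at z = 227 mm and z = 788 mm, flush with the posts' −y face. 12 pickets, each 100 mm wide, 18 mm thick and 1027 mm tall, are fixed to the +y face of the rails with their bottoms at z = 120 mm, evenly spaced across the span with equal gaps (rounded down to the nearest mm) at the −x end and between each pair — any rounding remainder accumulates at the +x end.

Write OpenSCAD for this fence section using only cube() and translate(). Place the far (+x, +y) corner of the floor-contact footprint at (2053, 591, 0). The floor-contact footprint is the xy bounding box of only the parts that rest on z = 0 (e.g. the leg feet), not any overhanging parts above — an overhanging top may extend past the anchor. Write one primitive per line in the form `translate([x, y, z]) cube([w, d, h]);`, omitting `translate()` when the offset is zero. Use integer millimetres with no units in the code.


translate([204, 491, 0]) cube([100, 100, 1131]);
translate([1953, 491, 0]) cube([100, 100, 1131]);
translate([304, 491, 227]) cube([1649, 100, 81]);
translate([304, 491, 788]) cube([1649, 100, 81]);
translate([338, 591, 120]) cube([100, 18, 1027]);
translate([472, 591, 120]) cube([100, 18, 1027]);
translate([606, 591, 120]) cube([100, 18, 1027]);
translate([740, 591, 120]) cube([100, 18, 1027]);
translate([874, 591, 120]) cube([100, 18, 1027]);
translate([1008, 591, 120]) cube([100, 18, 1027]);
translate([1142, 591, 120]) cube([100, 18, 1027]);
translate([1276, 591, 120]) cube([100, 18, 1027]);
translate([1410, 591, 120]) cube([100, 18, 1027]);
translate([1544, 591, 120]) cube([100, 18, 1027]);
translate([1678, 591, 120]) cube([100, 18, 1027]);
translate([1812, 591, 120]) cube([100, 18, 1027]);


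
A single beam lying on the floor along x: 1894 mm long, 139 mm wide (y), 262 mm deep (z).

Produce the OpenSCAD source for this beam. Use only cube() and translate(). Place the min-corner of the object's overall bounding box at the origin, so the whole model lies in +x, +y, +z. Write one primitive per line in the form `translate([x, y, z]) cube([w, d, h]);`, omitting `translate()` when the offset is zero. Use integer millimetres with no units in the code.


cube([1894, 139, 262]);


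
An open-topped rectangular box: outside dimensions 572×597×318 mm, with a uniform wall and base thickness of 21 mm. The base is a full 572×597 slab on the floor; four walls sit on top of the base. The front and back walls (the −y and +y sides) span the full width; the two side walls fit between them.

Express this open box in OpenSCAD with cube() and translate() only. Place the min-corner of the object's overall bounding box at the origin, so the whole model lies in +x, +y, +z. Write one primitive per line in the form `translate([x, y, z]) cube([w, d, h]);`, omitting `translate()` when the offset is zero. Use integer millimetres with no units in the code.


cube([572, 597, 21]);
translate([0, 0, 21]) cube([572, 21, 297]);
translate([0, 576, 21]) cube([572, 21, 297]);
translate([0, 21, 21]) cube([21, 555, 297]);
translate([551, 21, 21]) cube([21, 555, 297]);


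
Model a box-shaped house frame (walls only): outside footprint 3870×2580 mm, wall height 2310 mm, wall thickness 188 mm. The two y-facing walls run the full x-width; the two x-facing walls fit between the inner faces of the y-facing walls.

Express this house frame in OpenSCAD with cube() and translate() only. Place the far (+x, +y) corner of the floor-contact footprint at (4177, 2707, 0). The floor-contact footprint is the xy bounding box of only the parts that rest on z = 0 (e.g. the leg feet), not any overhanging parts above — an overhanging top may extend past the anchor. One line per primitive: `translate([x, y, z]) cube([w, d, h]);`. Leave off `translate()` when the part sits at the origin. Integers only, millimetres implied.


translate([307, 127, 0]) cube([3870, 188, 2310]);
translate([307, 2519, 0]) cube([3870, 188, 2310]);
translate([307, 315, 0]) cube([188, 2204, 2310]);
translate([3989, 315, 0]) cube([188, 2204, 2310]);


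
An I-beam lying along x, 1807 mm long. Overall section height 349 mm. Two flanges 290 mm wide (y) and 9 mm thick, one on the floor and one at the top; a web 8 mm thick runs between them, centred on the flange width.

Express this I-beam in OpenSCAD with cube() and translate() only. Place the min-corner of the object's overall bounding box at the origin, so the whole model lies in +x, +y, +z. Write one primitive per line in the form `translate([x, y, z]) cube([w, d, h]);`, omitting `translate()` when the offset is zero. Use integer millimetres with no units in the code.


cube([1807, 290, 9]);
translate([0, 141, 9]) cube([1807, 8, 331]);
translate([0, 0, 340]) cube([1807, 290, 9]);


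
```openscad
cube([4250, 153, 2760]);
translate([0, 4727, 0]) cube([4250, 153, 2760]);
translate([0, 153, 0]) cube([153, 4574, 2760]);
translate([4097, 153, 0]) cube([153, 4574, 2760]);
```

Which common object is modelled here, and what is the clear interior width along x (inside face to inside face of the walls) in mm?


A house (or room) frame. The interior width is 3944 mm.

Four 2760 mm walls enclosing a rectangle with no floor or roof — a room or house frame. Outside width is 4250 mm and wall thickness is 153 mm, so the interior width is 4250 − 2 × 153 = 3944 mm.


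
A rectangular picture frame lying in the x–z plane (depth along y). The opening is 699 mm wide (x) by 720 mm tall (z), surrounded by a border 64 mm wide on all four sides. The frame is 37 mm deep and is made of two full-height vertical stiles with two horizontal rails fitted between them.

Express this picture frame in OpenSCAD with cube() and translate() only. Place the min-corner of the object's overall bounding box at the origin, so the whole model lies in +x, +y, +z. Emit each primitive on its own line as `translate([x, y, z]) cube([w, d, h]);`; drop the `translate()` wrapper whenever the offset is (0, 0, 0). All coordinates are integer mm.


cube([64, 37, 848]);
translate([763, 0, 0]) cube([64, 37, 848]);
translate([64, 0, 0]) cube([699, 37, 64]);
translate([64, 0, 784]) cube([699, 37, 64]);


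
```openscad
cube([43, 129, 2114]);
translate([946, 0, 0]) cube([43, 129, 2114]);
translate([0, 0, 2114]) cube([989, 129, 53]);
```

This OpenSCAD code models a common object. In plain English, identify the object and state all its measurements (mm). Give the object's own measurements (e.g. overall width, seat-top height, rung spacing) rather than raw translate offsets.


A door frame. The clear opening is 903 mm wide and 2114 mm high. Two 43 mm wide jambs, 129 mm deep, stand either side of the opening from the floor to the top of the opening. A 53 mm thick head sits across the top of both jambs, spanning the full outside width of the frame.


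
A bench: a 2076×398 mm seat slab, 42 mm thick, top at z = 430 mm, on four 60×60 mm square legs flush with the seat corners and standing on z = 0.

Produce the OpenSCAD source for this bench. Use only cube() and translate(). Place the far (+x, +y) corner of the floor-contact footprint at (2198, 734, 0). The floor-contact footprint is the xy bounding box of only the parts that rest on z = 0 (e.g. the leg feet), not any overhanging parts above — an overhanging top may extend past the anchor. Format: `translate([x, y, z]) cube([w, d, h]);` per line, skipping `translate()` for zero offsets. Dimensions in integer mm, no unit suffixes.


translate([122, 336, 388]) cube([2076, 398, 42]);
translate([122, 336, 0]) cube([60, 60, 388]);
translate([122, 674, 0]) cube([60, 60, 388]);
translate([2138, 336, 0]) cube([60, 60, 388]);
translate([2138, 674, 0]) cube([60, 60, 388]);


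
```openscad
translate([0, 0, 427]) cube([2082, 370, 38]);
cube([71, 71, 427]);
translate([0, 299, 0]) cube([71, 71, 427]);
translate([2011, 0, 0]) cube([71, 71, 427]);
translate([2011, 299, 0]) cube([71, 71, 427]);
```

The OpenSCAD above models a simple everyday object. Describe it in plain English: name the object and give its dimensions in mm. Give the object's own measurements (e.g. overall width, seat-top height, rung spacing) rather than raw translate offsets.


A bench: a 2082×370 mm seat slab, 38 mm thick, top at z = 465 mm, on four 71×71 mm square legs flush with the seat corners and standing on z = 0.


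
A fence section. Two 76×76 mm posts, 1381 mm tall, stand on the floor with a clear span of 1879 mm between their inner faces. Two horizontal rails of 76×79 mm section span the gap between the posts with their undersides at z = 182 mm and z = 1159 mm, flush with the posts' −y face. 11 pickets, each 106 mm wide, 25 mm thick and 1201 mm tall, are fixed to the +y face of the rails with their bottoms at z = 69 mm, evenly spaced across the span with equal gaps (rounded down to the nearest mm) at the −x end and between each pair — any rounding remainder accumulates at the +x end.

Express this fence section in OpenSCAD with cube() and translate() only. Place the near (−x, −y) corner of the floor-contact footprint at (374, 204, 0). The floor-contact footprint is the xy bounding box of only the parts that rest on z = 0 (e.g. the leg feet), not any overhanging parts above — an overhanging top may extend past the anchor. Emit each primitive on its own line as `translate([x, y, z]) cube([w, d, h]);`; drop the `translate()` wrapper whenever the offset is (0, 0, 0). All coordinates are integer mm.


translate([374, 204, 0]) cube([76, 76, 1381]);
translate([2329, 204, 0]) cube([76, 76, 1381]);
translate([450, 204, 182]) cube([1879, 76, 79]);
translate([450, 204, 1159]) cube([1879, 76, 79]);
translate([509, 280, 69]) cube([106, 25, 1201]);
translate([674, 280, 69]) cube([106, 25, 1201]);
translate([839, 280, 69]) cube([106, 25, 1201]);
translate([1004, 280, 69]) cube([106, 25, 1201]);
translate([1169, 280, 69]) cube([106, 25, 1201]);
translate([1334, 280, 69]) cube([106, 25, 1201]);
translate([1499, 280, 69]) cube([106, 25, 1201]);
translate([1664, 280, 69]) cube([106, 25, 1201]);
translate([1829, 280, 69]) cube([106, 25, 1201]);
translate([1994, 280, 69]) cube([106, 25, 1201]);
translate([2159, 280, 69]) cube([106, 25, 1201]);


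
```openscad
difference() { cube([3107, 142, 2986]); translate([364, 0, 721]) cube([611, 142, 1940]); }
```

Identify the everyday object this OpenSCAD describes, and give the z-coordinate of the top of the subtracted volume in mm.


A wall with a window opening. The window head height is 2661 mm.

A wall with a rectangular opening subtracted — a window. Sill at z = 721, opening 1940 mm tall, so the head is at 721 + 1940 = 2661 mm.


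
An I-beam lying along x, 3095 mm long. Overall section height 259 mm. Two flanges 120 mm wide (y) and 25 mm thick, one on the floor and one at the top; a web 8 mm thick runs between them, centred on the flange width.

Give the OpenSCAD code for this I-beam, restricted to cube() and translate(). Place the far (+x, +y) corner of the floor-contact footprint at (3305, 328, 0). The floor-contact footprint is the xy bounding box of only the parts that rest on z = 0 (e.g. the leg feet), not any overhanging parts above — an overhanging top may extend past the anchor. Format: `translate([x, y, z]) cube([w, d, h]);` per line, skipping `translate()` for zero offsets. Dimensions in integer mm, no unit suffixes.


translate([210, 208, 0]) cube([3095, 120, 25]);
translate([210, 264, 25]) cube([3095, 8, 209]);
translate([210, 208, 234]) cube([3095, 120, 25]);


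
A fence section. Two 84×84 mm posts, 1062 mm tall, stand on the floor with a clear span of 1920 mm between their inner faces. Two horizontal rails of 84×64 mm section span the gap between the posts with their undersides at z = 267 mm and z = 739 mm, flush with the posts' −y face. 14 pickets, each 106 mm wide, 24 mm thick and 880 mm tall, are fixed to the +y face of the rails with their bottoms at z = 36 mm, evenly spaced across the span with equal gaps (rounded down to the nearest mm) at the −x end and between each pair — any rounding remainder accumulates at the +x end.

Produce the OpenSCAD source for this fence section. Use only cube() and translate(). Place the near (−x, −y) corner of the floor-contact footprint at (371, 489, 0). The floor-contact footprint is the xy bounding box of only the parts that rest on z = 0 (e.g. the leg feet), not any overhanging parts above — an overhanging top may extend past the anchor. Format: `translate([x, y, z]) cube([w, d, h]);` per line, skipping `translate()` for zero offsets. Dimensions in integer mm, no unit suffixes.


translate([371, 489, 0]) cube([84, 84, 1062]);
translate([2375, 489, 0]) cube([84, 84, 1062]);
translate([455, 489, 267]) cube([1920, 84, 64]);
translate([455, 489, 739]) cube([1920, 84, 64]);
translate([484, 573, 36]) cube([106, 24, 880]);
translate([619, 573, 36]) cube([106, 24, 880]);
translate([754, 573, 36]) cube([106, 24, 880]);
translate([889, 573, 36]) cube([106, 24, 880]);
translate([1024, 573, 36]) cube([106, 24, 880]);
translate([1159, 573, 36]) cube([106, 24, 880]);
translate([1294, 573, 36]) cube([106, 24, 880]);
translate([1429, 573, 36]) cube([106, 24, 880]);
translate([1564, 573, 36]) cube([106, 24, 880]);
translate([1699, 573, 36]) cube([106, 24, 880]);
translate([1834, 573, 36]) cube([106, 24, 880]);
translate([1969, 573, 36]) cube([106, 24, 880]);
translate([2104, 573, 36]) cube([106, 24, 880]);
translate([2239, 573, 36]) cube([106, 24, 880]);


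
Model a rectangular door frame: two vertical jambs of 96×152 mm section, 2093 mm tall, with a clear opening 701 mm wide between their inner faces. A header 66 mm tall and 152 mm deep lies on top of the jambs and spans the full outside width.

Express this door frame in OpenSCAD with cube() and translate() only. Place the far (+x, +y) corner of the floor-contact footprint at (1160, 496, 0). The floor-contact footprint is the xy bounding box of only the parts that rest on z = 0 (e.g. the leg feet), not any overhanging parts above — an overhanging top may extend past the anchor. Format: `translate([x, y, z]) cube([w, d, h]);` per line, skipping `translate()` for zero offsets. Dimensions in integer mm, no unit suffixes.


translate([267, 344, 0]) cube([96, 152, 2093]);
translate([1064, 344, 0]) cube([96, 152, 2093]);
translate([267, 344, 2093]) cube([893, 152, 66]);


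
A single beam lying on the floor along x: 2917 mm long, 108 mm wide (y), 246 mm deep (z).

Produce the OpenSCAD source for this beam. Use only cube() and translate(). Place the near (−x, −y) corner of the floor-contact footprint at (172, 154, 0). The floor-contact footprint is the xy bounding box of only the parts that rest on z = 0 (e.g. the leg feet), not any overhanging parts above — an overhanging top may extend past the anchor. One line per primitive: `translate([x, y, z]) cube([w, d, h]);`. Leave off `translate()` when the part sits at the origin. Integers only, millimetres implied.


translate([172, 154, 0]) cube([2917, 108, 246]);


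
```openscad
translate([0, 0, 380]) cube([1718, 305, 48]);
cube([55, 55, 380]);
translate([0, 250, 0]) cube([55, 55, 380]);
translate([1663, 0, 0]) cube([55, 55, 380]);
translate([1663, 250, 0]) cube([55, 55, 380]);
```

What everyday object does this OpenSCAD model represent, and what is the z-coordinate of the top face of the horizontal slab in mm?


A bench. The seat-top height is 428 mm.

A long slab on four corner posts — a bench. The slab sits at z = 380 with thickness 48, so the top is 380 + 48 = 428 mm.


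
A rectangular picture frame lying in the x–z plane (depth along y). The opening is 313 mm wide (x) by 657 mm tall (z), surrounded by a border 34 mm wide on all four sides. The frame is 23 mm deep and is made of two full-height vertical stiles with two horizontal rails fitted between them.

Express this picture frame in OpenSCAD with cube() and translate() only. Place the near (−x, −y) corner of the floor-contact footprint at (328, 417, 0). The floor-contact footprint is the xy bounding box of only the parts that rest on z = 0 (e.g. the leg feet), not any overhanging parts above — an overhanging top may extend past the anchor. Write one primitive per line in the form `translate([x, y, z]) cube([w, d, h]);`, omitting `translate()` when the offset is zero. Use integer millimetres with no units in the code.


translate([328, 417, 0]) cube([34, 23, 725]);
translate([675, 417, 0]) cube([34, 23, 725]);
translate([362, 417, 0]) cube([313, 23, 34]);
translate([362, 417, 691]) cube([313, 23, 34]);


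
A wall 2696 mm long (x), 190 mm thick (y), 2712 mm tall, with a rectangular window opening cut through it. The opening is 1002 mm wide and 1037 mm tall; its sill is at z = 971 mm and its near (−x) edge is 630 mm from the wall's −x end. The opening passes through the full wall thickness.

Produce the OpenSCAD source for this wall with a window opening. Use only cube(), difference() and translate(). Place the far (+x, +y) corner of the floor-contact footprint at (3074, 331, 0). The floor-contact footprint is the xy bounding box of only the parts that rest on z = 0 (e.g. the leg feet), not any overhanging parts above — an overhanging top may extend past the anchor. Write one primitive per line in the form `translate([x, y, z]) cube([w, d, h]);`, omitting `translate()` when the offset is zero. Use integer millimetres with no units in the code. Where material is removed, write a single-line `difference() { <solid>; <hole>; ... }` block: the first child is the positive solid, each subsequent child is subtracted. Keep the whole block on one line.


difference() { translate([378, 141, 0]) cube([2696, 190, 2712]); translate([1008, 141, 971]) cube([1002, 190, 1037]); }


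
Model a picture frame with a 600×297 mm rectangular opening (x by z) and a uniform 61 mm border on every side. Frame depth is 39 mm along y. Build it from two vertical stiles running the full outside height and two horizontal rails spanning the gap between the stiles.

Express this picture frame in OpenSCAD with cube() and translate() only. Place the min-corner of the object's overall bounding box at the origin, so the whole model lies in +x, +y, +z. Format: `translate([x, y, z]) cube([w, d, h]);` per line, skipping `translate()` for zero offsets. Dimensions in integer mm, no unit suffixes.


cube([61, 39, 419]);
translate([661, 0, 0]) cube([61, 39, 419]);
translate([61, 0, 0]) cube([600, 39, 61]);
translate([61, 0, 358]) cube([600, 39, 61]);


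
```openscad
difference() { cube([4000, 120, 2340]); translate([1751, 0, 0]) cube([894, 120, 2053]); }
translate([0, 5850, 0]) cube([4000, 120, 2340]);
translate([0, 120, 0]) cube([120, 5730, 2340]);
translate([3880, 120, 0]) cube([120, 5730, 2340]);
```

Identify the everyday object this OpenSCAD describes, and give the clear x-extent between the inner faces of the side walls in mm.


A single room. The interior width is 3760 mm.

Four walls enclosing a rectangle with a door in the front wall — a room. Outside width 4000 minus two 120 mm walls gives 3760 mm.


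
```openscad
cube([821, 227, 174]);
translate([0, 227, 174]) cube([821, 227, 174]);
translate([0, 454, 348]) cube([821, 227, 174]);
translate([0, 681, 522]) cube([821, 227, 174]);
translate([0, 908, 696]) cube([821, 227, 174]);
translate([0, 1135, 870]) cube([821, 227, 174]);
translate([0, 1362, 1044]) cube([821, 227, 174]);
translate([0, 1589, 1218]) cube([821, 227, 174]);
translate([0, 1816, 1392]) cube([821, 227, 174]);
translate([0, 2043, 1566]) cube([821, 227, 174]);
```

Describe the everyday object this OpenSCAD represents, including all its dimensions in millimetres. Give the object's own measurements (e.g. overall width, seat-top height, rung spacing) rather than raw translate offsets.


A straight staircase of 10 solid steps. Each step is 821 mm wide (x), 227 mm deep (y, the going) and 174 mm tall (the rise). The first step rests on the floor; each subsequent step sits one going further in +y and one rise higher in +z, directly behind and above the previous step with no overlap.


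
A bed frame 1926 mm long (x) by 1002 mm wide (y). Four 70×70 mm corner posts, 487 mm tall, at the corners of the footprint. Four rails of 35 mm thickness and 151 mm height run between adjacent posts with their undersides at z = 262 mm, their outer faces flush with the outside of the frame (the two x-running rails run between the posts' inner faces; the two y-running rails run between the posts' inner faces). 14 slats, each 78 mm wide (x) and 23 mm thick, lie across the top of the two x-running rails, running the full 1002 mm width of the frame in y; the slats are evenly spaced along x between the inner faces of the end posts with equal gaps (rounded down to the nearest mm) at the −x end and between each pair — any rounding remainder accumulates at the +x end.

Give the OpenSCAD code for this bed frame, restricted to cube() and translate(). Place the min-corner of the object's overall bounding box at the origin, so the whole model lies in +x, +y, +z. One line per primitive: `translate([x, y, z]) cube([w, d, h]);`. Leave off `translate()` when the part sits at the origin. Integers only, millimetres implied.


cube([70, 70, 487]);
translate([0, 932, 0]) cube([70, 70, 487]);
translate([1856, 0, 0]) cube([70, 70, 487]);
translate([1856, 932, 0]) cube([70, 70, 487]);
translate([70, 0, 262]) cube([1786, 35, 151]);
translate([70, 967, 262]) cube([1786, 35, 151]);
translate([0, 70, 262]) cube([35, 862, 151]);
translate([1891, 70, 262]) cube([35, 862, 151]);
translate([116, 0, 413]) cube([78, 1002, 23]);
translate([240, 0, 413]) cube([78, 1002, 23]);
translate([364, 0, 413]) cube([78, 1002, 23]);
translate([488, 0, 413]) cube([78, 1002, 23]);
translate([612, 0, 413]) cube([78, 1002, 23]);
translate([736, 0, 413]) cube([78, 1002, 23]);
translate([860, 0, 413]) cube([78, 1002, 23]);
translate([984, 0, 413]) cube([78, 1002, 23]);
translate([1108, 0, 413]) cube([78, 1002, 23]);
translate([1232, 0, 413]) cube([78, 1002, 23]);
translate([1356, 0, 413]) cube([78, 1002, 23]);
translate([1480, 0, 413]) cube([78, 1002, 23]);
translate([1604, 0, 413]) cube([78, 1002, 23]);
translate([1728, 0, 413]) cube([78, 1002, 23]);


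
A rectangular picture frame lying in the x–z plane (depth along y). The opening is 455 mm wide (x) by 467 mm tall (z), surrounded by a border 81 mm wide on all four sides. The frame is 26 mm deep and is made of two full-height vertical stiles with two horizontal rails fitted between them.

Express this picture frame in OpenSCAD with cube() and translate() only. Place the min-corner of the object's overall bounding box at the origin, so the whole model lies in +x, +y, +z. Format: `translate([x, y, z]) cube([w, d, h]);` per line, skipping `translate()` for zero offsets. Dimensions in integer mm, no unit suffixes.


cube([81, 26, 629]);
translate([536, 0, 0]) cube([81, 26, 629]);
translate([81, 0, 0]) cube([455, 26, 81]);
translate([81, 0, 548]) cube([455, 26, 81]);


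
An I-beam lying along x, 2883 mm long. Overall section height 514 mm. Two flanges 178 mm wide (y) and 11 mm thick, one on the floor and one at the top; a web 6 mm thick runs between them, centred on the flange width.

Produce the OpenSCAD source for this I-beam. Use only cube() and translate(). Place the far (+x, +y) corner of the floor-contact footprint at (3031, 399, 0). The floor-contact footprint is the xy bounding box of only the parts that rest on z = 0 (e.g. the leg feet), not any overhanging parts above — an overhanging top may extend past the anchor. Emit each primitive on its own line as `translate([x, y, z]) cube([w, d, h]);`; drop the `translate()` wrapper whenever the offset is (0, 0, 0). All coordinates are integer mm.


translate([148, 221, 0]) cube([2883, 178, 11]);
translate([148, 307, 11]) cube([2883, 6, 492]);
translate([148, 221, 503]) cube([2883, 178, 11]);


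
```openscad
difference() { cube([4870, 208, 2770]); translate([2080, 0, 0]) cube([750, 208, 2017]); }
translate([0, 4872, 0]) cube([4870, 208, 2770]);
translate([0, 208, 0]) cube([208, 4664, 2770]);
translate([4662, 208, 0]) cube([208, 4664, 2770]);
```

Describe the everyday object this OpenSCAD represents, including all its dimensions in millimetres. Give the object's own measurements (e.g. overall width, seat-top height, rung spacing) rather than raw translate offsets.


A single room: four walls, each 2770 mm tall and 208 mm thick, enclosing an outside footprint 4870×5080 mm (x × y), no floor or roof. The front and back walls (−y and +y sides) run the full x-width; the side walls fit between their inner faces. A door opening 750 mm wide and 2017 mm tall is cut through the front wall from the floor up, its −x edge 2080 mm from the wall's −x end.


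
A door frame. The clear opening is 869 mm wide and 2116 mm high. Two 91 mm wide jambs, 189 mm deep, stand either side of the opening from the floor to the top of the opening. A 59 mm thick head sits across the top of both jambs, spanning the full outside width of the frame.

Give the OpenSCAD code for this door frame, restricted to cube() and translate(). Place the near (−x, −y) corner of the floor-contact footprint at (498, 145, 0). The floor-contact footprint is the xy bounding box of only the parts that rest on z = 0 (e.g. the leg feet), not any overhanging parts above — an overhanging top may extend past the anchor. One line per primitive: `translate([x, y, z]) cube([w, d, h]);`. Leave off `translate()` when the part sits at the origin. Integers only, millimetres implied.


translate([498, 145, 0]) cube([91, 189, 2116]);
translate([1458, 145, 0]) cube([91, 189, 2116]);
translate([498, 145, 2116]) cube([1051, 189, 59]);


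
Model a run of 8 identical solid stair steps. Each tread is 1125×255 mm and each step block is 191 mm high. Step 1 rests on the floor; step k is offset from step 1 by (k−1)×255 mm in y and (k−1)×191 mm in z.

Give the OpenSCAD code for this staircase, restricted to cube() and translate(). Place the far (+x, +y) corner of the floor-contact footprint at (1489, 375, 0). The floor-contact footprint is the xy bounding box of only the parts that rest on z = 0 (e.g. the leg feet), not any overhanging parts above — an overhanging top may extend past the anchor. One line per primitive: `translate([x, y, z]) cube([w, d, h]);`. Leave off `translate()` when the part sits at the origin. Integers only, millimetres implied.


translate([364, 120, 0]) cube([1125, 255, 191]);
translate([364, 375, 191]) cube([1125, 255, 191]);
translate([364, 630, 382]) cube([1125, 255, 191]);
translate([364, 885, 573]) cube([1125, 255, 191]);
translate([364, 1140, 764]) cube([1125, 255, 191]);
translate([364, 1395, 955]) cube([1125, 255, 191]);
translate([364, 1650, 1146]) cube([1125, 255, 191]);
translate([364, 1905, 1337]) cube([1125, 255, 191]);
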